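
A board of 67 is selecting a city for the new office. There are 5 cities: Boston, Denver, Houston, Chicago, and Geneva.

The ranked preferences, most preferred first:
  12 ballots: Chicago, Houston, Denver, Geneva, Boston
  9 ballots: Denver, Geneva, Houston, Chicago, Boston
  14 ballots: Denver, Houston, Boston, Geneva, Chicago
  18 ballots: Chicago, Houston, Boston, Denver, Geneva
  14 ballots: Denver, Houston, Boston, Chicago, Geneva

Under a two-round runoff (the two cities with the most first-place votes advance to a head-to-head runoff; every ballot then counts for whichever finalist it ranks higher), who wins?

Round 1 first-place votes: Boston 0, Denver 37, Houston 0, Chicago 30, Geneva 0. Denver and Chicago advance.
Runoff: Denver is ranked above Chicago on 37 ballots, Chicago above Denver on 30.

Denver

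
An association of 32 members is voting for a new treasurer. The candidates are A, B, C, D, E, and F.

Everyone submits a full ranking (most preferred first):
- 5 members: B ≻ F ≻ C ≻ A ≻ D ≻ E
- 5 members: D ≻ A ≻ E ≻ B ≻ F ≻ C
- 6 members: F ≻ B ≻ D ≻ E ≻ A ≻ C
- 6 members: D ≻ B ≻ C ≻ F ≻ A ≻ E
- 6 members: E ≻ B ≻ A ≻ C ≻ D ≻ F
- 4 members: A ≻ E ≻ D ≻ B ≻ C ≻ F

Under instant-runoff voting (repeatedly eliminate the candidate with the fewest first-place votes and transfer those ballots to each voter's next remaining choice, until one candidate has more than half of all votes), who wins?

D

Round 1: A 4, B 5, C 0, D 11, E 6, F 6. C eliminated.
Round 2: A 4, B 5, D 11, E 6, F 6. A eliminated.
Round 3: B 5, D 11, E 10, F 6. B eliminated.
Round 4: D 11, E 10, F 11. E eliminated.
Round 5: D 21, F 11. D has a majority (≥17).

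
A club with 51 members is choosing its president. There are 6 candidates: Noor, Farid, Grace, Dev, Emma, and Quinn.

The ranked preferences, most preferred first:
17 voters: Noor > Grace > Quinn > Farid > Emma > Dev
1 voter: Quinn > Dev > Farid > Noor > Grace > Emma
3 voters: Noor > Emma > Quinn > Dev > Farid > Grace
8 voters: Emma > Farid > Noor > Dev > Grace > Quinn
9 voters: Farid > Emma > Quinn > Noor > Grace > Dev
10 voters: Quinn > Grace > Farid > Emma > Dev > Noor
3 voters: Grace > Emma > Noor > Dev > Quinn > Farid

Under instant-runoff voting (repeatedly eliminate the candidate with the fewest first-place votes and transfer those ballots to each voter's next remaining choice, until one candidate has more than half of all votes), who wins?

Emma

Round 1: Noor 20, Farid 9, Grace 3, Dev 0, Emma 8, Quinn 11. Dev eliminated.
Round 2: Noor 20, Farid 9, Grace 3, Emma 8, Quinn 11. Grace eliminated.
Round 3: Noor 20, Farid 9, Emma 11, Quinn 11. Farid eliminated.
Round 4: Noor 20, Emma 20, Quinn 11. Quinn eliminated.
Round 5: Noor 21, Emma 30. Emma has a majority (≥26).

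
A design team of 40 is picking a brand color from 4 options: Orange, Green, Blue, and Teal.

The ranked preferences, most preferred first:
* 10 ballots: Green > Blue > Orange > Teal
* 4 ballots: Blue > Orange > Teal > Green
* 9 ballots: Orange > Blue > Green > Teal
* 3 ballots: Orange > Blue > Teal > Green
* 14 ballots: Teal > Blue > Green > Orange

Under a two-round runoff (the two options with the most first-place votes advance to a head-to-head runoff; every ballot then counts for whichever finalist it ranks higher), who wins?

Round 1 first-place votes: Orange 12, Green 10, Blue 4, Teal 14. Teal and Orange advance.
Runoff: Teal is ranked above Orange on 14 ballots, Orange above Teal on 26.

Orange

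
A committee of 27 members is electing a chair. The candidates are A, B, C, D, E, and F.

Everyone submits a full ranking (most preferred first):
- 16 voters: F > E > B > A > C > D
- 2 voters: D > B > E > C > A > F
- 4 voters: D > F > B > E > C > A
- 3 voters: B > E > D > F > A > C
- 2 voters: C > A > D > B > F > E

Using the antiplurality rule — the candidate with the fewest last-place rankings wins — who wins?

B

Last-place votes: A 4, B 0, C 3, D 16, E 2, F 2.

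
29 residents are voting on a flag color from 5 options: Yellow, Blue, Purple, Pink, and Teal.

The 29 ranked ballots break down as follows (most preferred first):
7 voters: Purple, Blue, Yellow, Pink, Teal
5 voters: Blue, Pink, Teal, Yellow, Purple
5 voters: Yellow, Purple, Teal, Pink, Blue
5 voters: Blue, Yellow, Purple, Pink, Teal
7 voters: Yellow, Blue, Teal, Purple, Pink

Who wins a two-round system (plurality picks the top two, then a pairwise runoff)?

Round 1 first-place votes: Yellow 12, Blue 10, Purple 7, Pink 0, Teal 0. Yellow and Blue advance.
Runoff: Yellow is ranked above Blue on 12 ballots, Blue above Yellow on 17.

Blue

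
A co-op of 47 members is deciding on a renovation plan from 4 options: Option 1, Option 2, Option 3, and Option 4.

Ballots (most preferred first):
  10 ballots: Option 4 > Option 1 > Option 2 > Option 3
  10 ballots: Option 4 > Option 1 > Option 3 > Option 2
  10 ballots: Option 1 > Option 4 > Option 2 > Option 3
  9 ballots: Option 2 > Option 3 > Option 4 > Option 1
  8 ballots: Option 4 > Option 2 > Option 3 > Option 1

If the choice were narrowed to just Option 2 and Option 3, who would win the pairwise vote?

Option 2

Option 2 is ranked above Option 3 on 37 ballots; Option 3 above Option 2 on 10.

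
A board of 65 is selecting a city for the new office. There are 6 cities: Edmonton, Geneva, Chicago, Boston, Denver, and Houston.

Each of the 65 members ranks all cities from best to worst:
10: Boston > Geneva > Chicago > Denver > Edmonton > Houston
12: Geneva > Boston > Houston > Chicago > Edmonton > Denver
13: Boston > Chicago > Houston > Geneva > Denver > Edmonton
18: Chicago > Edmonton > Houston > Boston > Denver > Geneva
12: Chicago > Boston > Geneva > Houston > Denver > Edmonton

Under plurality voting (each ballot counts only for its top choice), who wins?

Chicago

First-place votes: Edmonton 0, Geneva 12, Chicago 30, Boston 23, Denver 0, Houston 0.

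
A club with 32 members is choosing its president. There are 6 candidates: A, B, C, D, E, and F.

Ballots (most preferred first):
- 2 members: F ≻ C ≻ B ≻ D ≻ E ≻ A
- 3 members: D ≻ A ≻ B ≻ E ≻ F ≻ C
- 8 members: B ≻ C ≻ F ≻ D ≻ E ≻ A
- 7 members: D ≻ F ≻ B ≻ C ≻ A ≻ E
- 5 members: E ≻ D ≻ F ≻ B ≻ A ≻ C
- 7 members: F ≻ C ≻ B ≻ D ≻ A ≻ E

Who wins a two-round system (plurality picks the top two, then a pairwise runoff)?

F

Round 1 first-place votes: A 0, B 8, C 0, D 10, E 5, F 9. D and F advance.
Runoff: D is ranked above F on 15 ballots, F above D on 17.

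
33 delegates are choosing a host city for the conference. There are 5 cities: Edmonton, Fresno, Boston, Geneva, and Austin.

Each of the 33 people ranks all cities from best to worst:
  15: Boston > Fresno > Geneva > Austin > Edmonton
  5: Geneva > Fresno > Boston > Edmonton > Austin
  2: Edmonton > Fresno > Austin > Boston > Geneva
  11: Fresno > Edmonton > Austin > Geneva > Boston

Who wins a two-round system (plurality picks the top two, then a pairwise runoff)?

Fresno

Round 1 first-place votes: Edmonton 2, Fresno 11, Boston 15, Geneva 5, Austin 0. Boston and Fresno advance.
Runoff: Boston is ranked above Fresno on 15 ballots, Fresno above Boston on 18.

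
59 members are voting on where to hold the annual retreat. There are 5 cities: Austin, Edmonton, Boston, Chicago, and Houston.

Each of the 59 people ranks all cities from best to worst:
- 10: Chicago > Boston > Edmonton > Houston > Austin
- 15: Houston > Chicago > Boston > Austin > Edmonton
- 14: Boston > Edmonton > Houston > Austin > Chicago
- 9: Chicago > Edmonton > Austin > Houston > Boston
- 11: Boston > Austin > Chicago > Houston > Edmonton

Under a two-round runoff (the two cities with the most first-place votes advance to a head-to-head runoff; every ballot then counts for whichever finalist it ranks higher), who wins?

Round 1 first-place votes: Austin 0, Edmonton 0, Boston 25, Chicago 19, Houston 15. Boston and Chicago advance.
Runoff: Boston is ranked above Chicago on 25 ballots, Chicago above Boston on 34.

Chicago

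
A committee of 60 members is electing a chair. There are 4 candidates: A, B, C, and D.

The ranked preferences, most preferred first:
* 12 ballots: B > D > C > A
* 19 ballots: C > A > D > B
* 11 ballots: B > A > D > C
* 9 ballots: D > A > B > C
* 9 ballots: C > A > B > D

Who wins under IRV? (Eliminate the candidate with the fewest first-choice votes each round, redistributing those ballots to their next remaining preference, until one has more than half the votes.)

Round 1: A 0, B 23, C 28, D 9. A eliminated.
Round 2: B 23, C 28, D 9. D eliminated.
Round 3: B 32, C 28. B has a majority (≥31).

B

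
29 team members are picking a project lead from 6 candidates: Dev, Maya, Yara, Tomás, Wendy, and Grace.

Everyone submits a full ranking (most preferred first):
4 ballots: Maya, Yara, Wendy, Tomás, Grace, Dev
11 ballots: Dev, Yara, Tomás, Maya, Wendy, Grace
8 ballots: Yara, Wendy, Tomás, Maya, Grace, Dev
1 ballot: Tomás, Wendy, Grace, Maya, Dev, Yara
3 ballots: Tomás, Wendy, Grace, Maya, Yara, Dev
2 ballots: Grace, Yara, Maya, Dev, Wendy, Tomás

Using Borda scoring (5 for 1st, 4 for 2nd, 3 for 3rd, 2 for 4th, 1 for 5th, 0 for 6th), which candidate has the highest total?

Yara

Dev: 4×0 + 11×5 + 8×0 + 1×1 + 3×0 + 2×2 = 60
Maya: 4×5 + 11×2 + 8×2 + 1×2 + 3×2 + 2×3 = 72
Yara: 4×4 + 11×4 + 8×5 + 1×0 + 3×1 + 2×4 = 111
Tomás: 4×2 + 11×3 + 8×3 + 1×5 + 3×5 + 2×0 = 85
Wendy: 4×3 + 11×1 + 8×4 + 1×4 + 3×4 + 2×1 = 73
Grace: 4×1 + 11×0 + 8×1 + 1×3 + 3×3 + 2×5 = 34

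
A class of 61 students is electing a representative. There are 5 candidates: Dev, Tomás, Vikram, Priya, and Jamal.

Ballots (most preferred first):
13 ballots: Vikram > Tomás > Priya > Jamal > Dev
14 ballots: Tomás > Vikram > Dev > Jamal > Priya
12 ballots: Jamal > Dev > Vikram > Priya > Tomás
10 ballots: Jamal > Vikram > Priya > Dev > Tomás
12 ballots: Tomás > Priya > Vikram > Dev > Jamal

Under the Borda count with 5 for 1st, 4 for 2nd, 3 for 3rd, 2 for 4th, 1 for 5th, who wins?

Vikram

Dev: 13×1 + 14×3 + 12×4 + 10×2 + 12×2 = 147
Tomás: 13×4 + 14×5 + 12×1 + 10×1 + 12×5 = 204
Vikram: 13×5 + 14×4 + 12×3 + 10×4 + 12×3 = 233
Priya: 13×3 + 14×1 + 12×2 + 10×3 + 12×4 = 155
Jamal: 13×2 + 14×2 + 12×5 + 10×5 + 12×1 = 176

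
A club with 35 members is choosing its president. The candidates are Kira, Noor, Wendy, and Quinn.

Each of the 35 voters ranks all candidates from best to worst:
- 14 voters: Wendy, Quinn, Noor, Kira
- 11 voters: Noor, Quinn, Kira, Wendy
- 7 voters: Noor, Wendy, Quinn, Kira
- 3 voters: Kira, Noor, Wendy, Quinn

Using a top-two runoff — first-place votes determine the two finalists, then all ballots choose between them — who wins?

Noor

Round 1 first-place votes: Kira 3, Noor 18, Wendy 14, Quinn 0. Noor and Wendy advance.
Runoff: Noor is ranked above Wendy on 21 ballots, Wendy above Noor on 14.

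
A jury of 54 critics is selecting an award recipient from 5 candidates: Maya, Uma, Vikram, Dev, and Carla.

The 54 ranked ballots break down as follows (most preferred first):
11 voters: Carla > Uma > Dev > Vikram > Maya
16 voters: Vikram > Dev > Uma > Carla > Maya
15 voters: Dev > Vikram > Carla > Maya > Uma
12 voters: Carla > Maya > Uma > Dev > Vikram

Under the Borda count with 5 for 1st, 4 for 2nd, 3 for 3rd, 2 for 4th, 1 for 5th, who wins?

Maya: 11×1 + 16×1 + 15×2 + 12×4 = 105
Uma: 11×4 + 16×3 + 15×1 + 12×3 = 143
Vikram: 11×2 + 16×5 + 15×4 + 12×1 = 174
Dev: 11×3 + 16×4 + 15×5 + 12×2 = 196
Carla: 11×5 + 16×2 + 15×3 + 12×5 = 192

Dev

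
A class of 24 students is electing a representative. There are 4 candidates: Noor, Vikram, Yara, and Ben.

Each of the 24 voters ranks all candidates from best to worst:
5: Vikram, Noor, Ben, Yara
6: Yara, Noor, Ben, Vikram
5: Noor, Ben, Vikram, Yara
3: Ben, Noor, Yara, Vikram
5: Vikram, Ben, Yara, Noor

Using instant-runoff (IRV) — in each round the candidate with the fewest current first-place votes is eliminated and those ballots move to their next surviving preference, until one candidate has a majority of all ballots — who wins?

Round 1: Noor 5, Vikram 10, Yara 6, Ben 3. Ben eliminated.
Round 2: Noor 8, Vikram 10, Yara 6. Yara eliminated.
Round 3: Noor 14, Vikram 10. Noor has a majority (≥13).

Noor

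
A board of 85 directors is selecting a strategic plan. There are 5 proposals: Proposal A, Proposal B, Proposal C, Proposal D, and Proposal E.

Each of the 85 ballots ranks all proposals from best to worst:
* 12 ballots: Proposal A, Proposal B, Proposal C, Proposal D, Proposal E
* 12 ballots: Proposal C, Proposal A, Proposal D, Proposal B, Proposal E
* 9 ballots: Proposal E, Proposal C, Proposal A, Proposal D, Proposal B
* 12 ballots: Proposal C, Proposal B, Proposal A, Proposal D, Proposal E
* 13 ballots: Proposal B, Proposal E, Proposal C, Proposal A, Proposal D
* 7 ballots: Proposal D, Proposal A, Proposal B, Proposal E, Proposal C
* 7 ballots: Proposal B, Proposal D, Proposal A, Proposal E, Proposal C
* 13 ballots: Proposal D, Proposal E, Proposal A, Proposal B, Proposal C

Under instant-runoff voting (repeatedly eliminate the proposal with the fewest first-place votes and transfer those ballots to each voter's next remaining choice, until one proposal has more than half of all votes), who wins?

Proposal B

Round 1: Proposal A 12, Proposal B 20, Proposal C 24, Proposal D 20, Proposal E 9. Proposal E eliminated.
Round 2: Proposal A 12, Proposal B 20, Proposal C 33, Proposal D 20. Proposal A eliminated.
Round 3: Proposal B 32, Proposal C 33, Proposal D 20. Proposal D eliminated.
Round 4: Proposal B 52, Proposal C 33. Proposal B has a majority (≥43).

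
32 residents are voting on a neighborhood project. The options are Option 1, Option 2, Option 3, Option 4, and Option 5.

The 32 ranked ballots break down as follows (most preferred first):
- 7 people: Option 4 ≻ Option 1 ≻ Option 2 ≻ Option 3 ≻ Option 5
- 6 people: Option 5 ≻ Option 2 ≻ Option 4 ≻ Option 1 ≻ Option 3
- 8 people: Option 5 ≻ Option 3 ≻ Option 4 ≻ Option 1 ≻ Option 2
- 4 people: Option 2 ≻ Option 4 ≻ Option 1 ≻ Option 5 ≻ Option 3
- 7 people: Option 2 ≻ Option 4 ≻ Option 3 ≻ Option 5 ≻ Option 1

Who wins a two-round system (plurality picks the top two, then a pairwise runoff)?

Option 2

Round 1 first-place votes: Option 1 0, Option 2 11, Option 3 0, Option 4 7, Option 5 14. Option 5 and Option 2 advance.
Runoff: Option 5 is ranked above Option 2 on 14 ballots, Option 2 above Option 5 on 18.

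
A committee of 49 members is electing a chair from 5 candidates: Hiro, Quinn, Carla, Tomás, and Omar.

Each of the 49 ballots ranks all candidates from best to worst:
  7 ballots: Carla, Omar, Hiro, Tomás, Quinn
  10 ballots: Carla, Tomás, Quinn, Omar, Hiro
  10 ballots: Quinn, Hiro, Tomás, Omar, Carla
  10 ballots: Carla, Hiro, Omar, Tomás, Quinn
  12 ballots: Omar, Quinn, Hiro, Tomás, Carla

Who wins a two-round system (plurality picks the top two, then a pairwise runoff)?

Round 1 first-place votes: Hiro 0, Quinn 10, Carla 27, Tomás 0, Omar 12. Carla and Omar advance.
Runoff: Carla is ranked above Omar on 27 ballots, Omar above Carla on 22.

Carla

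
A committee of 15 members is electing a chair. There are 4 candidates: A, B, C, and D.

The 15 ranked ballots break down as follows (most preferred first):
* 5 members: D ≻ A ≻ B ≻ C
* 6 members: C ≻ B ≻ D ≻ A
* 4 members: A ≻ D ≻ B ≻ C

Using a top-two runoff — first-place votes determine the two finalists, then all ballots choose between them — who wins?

Round 1 first-place votes: A 4, B 0, C 6, D 5. C and D advance.
Runoff: C is ranked above D on 6 ballots, D above C on 9.

D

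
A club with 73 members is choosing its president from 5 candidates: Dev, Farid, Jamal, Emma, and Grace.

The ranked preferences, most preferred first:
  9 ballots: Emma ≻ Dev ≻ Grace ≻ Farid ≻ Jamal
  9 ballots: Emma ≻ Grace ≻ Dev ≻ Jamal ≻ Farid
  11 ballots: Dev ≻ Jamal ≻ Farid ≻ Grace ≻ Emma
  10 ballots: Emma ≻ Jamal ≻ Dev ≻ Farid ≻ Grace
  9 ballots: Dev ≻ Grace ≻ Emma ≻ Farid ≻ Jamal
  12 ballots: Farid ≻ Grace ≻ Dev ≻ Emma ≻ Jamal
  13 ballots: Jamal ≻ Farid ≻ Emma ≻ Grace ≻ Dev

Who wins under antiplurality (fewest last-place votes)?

Farid

Last-place votes: Dev 13, Farid 9, Jamal 30, Emma 11, Grace 10.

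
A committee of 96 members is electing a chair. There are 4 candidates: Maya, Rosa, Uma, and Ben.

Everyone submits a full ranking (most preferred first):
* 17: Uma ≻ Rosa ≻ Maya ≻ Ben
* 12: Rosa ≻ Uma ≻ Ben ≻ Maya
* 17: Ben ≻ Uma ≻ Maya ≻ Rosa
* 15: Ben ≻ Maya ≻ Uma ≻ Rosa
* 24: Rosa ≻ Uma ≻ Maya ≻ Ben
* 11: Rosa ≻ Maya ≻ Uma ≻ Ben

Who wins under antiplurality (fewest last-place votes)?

Uma

Last-place votes: Maya 12, Rosa 32, Uma 0, Ben 52.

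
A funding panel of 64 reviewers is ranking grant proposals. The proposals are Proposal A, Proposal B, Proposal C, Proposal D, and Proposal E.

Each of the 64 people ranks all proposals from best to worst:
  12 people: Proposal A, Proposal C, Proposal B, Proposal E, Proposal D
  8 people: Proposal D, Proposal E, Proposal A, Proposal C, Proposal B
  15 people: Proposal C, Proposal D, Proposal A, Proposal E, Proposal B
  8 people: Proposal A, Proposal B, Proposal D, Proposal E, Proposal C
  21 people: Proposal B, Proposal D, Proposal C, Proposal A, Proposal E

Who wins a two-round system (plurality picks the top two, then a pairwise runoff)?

Proposal A

Round 1 first-place votes: Proposal A 20, Proposal B 21, Proposal C 15, Proposal D 8, Proposal E 0. Proposal B and Proposal A advance.
Runoff: Proposal B is ranked above Proposal A on 21 ballots, Proposal A above Proposal B on 43.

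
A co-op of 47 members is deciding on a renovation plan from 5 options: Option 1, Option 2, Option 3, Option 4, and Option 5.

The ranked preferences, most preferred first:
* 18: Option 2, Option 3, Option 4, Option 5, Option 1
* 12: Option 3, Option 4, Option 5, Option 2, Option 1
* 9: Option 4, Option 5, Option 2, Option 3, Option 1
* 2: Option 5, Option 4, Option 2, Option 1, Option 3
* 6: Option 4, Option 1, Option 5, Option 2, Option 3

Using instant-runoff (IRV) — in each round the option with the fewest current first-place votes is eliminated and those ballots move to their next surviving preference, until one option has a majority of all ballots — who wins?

Option 4

Round 1: Option 1 0, Option 2 18, Option 3 12, Option 4 15, Option 5 2. Option 1 eliminated.
Round 2: Option 2 18, Option 3 12, Option 4 15, Option 5 2. Option 5 eliminated.
Round 3: Option 2 18, Option 3 12, Option 4 17. Option 3 eliminated.
Round 4: Option 2 18, Option 4 29. Option 4 has a majority (≥24).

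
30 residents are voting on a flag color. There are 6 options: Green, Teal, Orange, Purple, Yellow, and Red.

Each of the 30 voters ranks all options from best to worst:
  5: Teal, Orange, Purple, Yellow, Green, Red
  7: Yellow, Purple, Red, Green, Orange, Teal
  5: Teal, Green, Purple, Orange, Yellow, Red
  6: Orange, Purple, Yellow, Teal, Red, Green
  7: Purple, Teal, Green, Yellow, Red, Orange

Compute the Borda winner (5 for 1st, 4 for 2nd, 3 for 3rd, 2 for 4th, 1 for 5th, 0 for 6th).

Green: 5×1 + 7×2 + 5×4 + 6×0 + 7×3 = 60
Teal: 5×5 + 7×0 + 5×5 + 6×2 + 7×4 = 90
Orange: 5×4 + 7×1 + 5×2 + 6×5 + 7×0 = 67
Purple: 5×3 + 7×4 + 5×3 + 6×4 + 7×5 = 117
Yellow: 5×2 + 7×5 + 5×1 + 6×3 + 7×2 = 82
Red: 5×0 + 7×3 + 5×0 + 6×1 + 7×1 = 34

Purple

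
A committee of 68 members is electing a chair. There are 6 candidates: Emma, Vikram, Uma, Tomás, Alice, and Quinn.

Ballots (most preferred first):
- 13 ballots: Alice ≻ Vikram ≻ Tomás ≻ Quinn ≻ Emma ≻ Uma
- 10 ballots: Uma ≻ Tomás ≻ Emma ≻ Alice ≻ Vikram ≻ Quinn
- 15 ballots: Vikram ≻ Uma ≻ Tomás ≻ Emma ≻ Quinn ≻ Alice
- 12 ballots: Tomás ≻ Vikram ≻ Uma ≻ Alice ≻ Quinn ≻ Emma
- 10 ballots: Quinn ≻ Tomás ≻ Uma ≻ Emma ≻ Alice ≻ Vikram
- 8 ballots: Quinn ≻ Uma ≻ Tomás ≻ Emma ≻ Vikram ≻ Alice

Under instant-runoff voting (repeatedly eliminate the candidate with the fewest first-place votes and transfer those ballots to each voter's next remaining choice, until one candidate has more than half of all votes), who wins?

Round 1: Emma 0, Vikram 15, Uma 10, Tomás 12, Alice 13, Quinn 18. Emma eliminated.
Round 2: Vikram 15, Uma 10, Tomás 12, Alice 13, Quinn 18. Uma eliminated.
Round 3: Vikram 15, Tomás 22, Alice 13, Quinn 18. Alice eliminated.
Round 4: Vikram 28, Tomás 22, Quinn 18. Quinn eliminated.
Round 5: Vikram 28, Tomás 40. Tomás has a majority (≥35).

Tomás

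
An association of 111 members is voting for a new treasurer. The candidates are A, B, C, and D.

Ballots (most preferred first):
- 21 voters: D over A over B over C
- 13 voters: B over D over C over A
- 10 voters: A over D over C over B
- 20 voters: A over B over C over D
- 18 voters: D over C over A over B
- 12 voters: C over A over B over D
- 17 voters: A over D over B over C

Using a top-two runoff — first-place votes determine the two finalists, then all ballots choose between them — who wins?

Round 1 first-place votes: A 47, B 13, C 12, D 39. A and D advance.
Runoff: A is ranked above D on 59 ballots, D above A on 52.

A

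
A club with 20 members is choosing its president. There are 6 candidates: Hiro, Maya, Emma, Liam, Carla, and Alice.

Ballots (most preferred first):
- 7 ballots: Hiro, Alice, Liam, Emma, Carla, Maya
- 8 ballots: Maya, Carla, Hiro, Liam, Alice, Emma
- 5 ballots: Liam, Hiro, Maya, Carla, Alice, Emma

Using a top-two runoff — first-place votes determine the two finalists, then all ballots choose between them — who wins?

Round 1 first-place votes: Hiro 7, Maya 8, Emma 0, Liam 5, Carla 0, Alice 0. Maya and Hiro advance.
Runoff: Maya is ranked above Hiro on 8 ballots, Hiro above Maya on 12.

Hiro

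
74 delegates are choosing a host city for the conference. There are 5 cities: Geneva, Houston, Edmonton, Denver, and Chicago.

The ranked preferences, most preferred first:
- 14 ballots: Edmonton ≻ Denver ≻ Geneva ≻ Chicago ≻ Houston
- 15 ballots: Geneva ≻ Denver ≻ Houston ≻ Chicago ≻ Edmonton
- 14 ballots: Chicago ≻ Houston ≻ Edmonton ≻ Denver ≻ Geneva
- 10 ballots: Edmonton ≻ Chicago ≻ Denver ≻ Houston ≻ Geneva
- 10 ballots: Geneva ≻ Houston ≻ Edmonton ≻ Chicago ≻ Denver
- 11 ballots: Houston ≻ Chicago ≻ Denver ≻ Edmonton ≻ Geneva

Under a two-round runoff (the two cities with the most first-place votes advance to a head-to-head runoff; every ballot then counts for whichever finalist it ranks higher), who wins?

Edmonton

Round 1 first-place votes: Geneva 25, Houston 11, Edmonton 24, Denver 0, Chicago 14. Geneva and Edmonton advance.
Runoff: Geneva is ranked above Edmonton on 25 ballots, Edmonton above Geneva on 49.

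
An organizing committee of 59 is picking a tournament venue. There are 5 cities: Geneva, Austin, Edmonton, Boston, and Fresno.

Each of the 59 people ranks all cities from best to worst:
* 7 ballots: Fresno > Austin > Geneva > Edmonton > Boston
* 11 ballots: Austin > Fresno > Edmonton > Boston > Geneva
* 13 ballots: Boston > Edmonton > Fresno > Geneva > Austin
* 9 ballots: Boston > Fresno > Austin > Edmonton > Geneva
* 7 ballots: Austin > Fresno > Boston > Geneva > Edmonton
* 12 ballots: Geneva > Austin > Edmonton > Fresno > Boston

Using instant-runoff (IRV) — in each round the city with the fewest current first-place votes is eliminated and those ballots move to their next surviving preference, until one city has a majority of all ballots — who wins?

Austin

Round 1: Geneva 12, Austin 18, Edmonton 0, Boston 22, Fresno 7. Edmonton eliminated.
Round 2: Geneva 12, Austin 18, Boston 22, Fresno 7. Fresno eliminated.
Round 3: Geneva 12, Austin 25, Boston 22. Geneva eliminated.
Round 4: Austin 37, Boston 22. Austin has a majority (≥30).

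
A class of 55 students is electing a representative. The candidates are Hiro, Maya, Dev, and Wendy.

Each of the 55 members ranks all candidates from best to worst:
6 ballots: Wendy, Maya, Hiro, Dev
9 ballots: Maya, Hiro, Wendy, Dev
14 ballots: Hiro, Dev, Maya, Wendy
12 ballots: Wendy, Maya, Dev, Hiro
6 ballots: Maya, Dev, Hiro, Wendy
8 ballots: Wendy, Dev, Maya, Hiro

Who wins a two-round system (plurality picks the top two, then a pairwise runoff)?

Round 1 first-place votes: Hiro 14, Maya 15, Dev 0, Wendy 26. Wendy and Maya advance.
Runoff: Wendy is ranked above Maya on 26 ballots, Maya above Wendy on 29.

Maya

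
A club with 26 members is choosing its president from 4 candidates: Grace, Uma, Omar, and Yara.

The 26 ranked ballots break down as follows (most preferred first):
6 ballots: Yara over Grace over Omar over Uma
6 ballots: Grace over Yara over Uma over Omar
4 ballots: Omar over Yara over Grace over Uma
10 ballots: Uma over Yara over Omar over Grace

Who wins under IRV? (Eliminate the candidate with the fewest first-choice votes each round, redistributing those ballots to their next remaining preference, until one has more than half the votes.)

Round 1: Grace 6, Uma 10, Omar 4, Yara 6. Omar eliminated.
Round 2: Grace 6, Uma 10, Yara 10. Grace eliminated.
Round 3: Uma 10, Yara 16. Yara has a majority (≥14).

Yara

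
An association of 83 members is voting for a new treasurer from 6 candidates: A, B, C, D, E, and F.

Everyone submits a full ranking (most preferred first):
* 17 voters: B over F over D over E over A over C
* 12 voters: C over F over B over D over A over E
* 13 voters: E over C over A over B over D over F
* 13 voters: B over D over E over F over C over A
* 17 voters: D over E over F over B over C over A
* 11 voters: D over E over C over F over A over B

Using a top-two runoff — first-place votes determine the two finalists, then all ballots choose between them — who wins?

B

Round 1 first-place votes: A 0, B 30, C 12, D 28, E 13, F 0. B and D advance.
Runoff: B is ranked above D on 55 ballots, D above B on 28.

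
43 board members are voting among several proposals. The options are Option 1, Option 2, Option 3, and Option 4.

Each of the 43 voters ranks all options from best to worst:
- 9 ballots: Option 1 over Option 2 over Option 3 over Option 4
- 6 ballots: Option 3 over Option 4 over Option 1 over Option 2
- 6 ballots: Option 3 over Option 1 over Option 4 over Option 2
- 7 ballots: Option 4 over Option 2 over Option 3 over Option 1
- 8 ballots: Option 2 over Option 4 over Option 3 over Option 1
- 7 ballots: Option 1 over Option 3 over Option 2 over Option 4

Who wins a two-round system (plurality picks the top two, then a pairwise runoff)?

Round 1 first-place votes: Option 1 16, Option 2 8, Option 3 12, Option 4 7. Option 1 and Option 3 advance.
Runoff: Option 1 is ranked above Option 3 on 16 ballots, Option 3 above Option 1 on 27.

Option 3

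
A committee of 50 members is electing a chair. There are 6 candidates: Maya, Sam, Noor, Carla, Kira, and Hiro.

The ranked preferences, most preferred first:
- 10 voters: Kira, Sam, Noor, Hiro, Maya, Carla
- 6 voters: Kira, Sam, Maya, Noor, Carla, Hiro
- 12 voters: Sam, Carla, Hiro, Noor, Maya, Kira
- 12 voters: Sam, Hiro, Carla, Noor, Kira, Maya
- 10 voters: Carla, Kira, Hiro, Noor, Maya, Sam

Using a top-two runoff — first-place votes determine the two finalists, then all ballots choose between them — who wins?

Round 1 first-place votes: Maya 0, Sam 24, Noor 0, Carla 10, Kira 16, Hiro 0. Sam and Kira advance.
Runoff: Sam is ranked above Kira on 24 ballots, Kira above Sam on 26.

Kira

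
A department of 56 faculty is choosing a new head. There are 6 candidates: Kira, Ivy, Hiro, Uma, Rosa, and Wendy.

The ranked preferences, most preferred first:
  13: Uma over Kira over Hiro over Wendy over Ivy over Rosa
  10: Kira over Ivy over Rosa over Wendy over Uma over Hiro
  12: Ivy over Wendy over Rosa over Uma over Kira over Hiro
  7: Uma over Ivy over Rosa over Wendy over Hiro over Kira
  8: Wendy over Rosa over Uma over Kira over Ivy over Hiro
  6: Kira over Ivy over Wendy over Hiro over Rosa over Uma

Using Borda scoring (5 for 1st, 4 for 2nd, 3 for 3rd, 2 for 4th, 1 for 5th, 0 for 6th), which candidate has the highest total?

Kira: 13×4 + 10×5 + 12×1 + 7×0 + 8×2 + 6×5 = 160
Ivy: 13×1 + 10×4 + 12×5 + 7×4 + 8×1 + 6×4 = 173
Hiro: 13×3 + 10×0 + 12×0 + 7×1 + 8×0 + 6×2 = 58
Uma: 13×5 + 10×1 + 12×2 + 7×5 + 8×3 + 6×0 = 158
Rosa: 13×0 + 10×3 + 12×3 + 7×3 + 8×4 + 6×1 = 125
Wendy: 13×2 + 10×2 + 12×4 + 7×2 + 8×5 + 6×3 = 166

Ivy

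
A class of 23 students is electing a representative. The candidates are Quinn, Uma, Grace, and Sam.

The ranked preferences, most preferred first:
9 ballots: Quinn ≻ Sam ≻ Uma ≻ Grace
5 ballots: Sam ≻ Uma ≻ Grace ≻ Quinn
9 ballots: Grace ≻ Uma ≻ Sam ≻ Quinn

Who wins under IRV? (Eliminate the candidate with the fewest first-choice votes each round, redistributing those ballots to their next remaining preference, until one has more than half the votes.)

Round 1: Quinn 9, Uma 0, Grace 9, Sam 5. Uma eliminated.
Round 2: Quinn 9, Grace 9, Sam 5. Sam eliminated.
Round 3: Quinn 9, Grace 14. Grace has a majority (≥12).

Grace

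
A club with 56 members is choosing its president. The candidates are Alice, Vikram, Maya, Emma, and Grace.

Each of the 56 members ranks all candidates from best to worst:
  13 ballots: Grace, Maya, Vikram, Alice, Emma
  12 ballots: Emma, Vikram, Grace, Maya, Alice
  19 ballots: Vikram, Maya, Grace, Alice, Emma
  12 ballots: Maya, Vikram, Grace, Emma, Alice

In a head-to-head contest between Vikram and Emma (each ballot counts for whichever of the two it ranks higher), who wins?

Vikram

Vikram is ranked above Emma on 44 ballots; Emma above Vikram on 12.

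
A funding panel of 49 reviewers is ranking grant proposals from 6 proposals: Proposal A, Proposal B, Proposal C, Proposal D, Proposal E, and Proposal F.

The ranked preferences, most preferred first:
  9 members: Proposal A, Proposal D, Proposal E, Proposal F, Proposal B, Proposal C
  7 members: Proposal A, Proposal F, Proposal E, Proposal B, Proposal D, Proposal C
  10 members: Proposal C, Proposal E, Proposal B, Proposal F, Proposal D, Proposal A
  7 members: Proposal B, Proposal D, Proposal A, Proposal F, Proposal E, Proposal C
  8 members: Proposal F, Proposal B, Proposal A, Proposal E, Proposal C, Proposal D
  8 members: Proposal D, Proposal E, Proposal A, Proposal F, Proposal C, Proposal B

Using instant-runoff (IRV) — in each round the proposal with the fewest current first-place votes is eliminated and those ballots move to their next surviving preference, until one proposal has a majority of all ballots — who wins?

Proposal D

Round 1: Proposal A 16, Proposal B 7, Proposal C 10, Proposal D 8, Proposal E 0, Proposal F 8. Proposal E eliminated.
Round 2: Proposal A 16, Proposal B 7, Proposal C 10, Proposal D 8, Proposal F 8. Proposal B eliminated.
Round 3: Proposal A 16, Proposal C 10, Proposal D 15, Proposal F 8. Proposal F eliminated.
Round 4: Proposal A 24, Proposal C 10, Proposal D 15. Proposal C eliminated.
Round 5: Proposal A 24, Proposal D 25. Proposal D has a majority (≥25).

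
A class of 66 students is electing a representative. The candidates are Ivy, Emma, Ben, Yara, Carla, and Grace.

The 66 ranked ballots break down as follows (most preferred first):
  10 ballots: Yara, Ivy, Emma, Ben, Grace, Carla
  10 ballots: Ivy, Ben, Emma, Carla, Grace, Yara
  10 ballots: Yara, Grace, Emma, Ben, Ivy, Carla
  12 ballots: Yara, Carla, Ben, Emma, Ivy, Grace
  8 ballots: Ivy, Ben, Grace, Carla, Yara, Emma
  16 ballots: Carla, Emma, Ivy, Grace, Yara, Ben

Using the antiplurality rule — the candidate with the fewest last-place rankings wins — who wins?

Ivy

Last-place votes: Ivy 0, Emma 8, Ben 16, Yara 10, Carla 20, Grace 12.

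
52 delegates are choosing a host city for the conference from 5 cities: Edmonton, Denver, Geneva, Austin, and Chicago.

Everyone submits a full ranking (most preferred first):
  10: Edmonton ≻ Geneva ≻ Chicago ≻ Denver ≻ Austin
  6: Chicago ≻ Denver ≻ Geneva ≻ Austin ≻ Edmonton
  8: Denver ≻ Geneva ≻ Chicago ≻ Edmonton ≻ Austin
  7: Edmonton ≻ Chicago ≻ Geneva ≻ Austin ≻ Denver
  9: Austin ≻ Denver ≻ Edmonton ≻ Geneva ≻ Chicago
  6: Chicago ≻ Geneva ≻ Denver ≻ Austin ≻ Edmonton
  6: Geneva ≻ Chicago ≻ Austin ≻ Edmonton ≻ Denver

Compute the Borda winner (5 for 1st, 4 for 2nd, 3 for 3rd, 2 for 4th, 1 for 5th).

Edmonton: 10×5 + 6×1 + 8×2 + 7×5 + 9×3 + 6×1 + 6×2 = 152
Denver: 10×2 + 6×4 + 8×5 + 7×1 + 9×4 + 6×3 + 6×1 = 151
Geneva: 10×4 + 6×3 + 8×4 + 7×3 + 9×2 + 6×4 + 6×5 = 183
Austin: 10×1 + 6×2 + 8×1 + 7×2 + 9×5 + 6×2 + 6×3 = 119
Chicago: 10×3 + 6×5 + 8×3 + 7×4 + 9×1 + 6×5 + 6×4 = 175

Geneva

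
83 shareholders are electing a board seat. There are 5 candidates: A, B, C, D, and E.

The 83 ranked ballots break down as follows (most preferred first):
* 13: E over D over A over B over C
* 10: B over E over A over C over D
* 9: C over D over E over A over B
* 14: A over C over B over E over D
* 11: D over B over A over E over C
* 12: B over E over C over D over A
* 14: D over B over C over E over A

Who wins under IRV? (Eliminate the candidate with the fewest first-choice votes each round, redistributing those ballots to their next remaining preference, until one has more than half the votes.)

Round 1: A 14, B 22, C 9, D 25, E 13. C eliminated.
Round 2: A 14, B 22, D 34, E 13. E eliminated.
Round 3: A 14, B 22, D 47. D has a majority (≥42).

D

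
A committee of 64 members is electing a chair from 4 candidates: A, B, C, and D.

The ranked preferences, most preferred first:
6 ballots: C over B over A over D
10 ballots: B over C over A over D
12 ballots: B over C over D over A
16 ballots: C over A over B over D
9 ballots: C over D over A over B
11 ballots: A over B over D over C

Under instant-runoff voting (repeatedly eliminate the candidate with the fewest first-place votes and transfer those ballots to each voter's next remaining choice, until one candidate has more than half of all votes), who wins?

Round 1: A 11, B 22, C 31, D 0. D eliminated.
Round 2: A 11, B 22, C 31. A eliminated.
Round 3: B 33, C 31. B has a majority (≥33).

B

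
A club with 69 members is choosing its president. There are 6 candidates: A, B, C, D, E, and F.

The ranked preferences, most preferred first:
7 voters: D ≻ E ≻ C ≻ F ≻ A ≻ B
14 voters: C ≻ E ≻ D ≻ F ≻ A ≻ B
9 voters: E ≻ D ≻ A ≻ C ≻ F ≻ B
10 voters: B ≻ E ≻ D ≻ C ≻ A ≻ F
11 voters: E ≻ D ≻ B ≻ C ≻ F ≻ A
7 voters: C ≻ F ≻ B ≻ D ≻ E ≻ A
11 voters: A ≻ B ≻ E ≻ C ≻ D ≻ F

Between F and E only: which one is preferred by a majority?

F is ranked above E on 7 ballots; E above F on 62.

E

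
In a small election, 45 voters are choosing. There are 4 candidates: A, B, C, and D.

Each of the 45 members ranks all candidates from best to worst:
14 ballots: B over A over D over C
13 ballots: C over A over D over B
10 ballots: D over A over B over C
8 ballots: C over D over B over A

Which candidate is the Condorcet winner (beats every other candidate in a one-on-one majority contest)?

A vs B: 23–22
A vs C: 24–21
A vs D: 27–18
A beats every other candidate.

A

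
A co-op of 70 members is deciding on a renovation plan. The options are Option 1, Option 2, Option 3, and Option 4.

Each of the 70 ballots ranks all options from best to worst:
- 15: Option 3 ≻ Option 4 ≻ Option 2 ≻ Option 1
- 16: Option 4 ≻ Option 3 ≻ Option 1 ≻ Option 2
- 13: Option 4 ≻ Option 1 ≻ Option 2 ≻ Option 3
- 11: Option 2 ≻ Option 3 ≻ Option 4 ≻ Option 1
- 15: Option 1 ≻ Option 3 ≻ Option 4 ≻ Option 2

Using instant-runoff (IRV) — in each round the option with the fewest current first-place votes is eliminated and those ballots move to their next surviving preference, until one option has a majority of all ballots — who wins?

Round 1: Option 1 15, Option 2 11, Option 3 15, Option 4 29. Option 2 eliminated.
Round 2: Option 1 15, Option 3 26, Option 4 29. Option 1 eliminated.
Round 3: Option 3 41, Option 4 29. Option 3 has a majority (≥36).

Option 3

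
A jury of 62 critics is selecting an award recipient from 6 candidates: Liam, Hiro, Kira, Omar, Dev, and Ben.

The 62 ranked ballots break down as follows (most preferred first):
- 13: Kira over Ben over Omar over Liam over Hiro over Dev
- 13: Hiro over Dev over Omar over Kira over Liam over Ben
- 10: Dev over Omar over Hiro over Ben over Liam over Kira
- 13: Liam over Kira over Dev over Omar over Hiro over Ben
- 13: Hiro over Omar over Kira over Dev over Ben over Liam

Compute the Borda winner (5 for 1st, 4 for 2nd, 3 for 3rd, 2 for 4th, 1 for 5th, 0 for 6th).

Omar

Liam: 13×2 + 13×1 + 10×1 + 13×5 + 13×0 = 114
Hiro: 13×1 + 13×5 + 10×3 + 13×1 + 13×5 = 186
Kira: 13×5 + 13×2 + 10×0 + 13×4 + 13×3 = 182
Omar: 13×3 + 13×3 + 10×4 + 13×2 + 13×4 = 196
Dev: 13×0 + 13×4 + 10×5 + 13×3 + 13×2 = 167
Ben: 13×4 + 13×0 + 10×2 + 13×0 + 13×1 = 85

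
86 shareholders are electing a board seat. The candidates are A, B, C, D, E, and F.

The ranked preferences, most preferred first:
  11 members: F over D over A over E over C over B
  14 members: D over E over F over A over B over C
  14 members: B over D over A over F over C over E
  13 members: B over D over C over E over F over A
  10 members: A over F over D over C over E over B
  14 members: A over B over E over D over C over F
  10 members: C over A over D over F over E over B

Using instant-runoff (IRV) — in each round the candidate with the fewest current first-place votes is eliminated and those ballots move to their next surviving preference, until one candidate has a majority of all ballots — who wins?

A

Round 1: A 24, B 27, C 10, D 14, E 0, F 11. E eliminated.
Round 2: A 24, B 27, C 10, D 14, F 11. C eliminated.
Round 3: A 34, B 27, D 14, F 11. F eliminated.
Round 4: A 34, B 27, D 25. D eliminated.
Round 5: A 59, B 27. A has a majority (≥44).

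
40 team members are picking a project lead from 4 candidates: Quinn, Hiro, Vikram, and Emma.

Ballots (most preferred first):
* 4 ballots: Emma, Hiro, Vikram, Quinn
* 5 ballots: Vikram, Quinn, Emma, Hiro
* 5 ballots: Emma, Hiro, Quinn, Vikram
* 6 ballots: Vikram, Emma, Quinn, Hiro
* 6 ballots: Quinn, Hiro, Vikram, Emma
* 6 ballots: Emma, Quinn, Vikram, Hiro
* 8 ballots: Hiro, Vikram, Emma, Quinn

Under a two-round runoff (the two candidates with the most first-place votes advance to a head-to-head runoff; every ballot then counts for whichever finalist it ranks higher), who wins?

Round 1 first-place votes: Quinn 6, Hiro 8, Vikram 11, Emma 15. Emma and Vikram advance.
Runoff: Emma is ranked above Vikram on 15 ballots, Vikram above Emma on 25.

Vikram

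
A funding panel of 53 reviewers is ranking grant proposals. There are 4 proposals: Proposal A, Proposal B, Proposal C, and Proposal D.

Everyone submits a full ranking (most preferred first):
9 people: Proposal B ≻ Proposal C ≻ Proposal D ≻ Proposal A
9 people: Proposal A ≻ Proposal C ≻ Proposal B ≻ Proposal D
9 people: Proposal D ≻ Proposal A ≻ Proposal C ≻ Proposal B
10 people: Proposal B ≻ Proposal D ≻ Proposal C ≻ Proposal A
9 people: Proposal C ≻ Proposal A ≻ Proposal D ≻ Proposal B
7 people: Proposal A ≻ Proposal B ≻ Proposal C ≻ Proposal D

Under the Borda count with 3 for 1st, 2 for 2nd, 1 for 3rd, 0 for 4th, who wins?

Proposal A: 9×0 + 9×3 + 9×2 + 10×0 + 9×2 + 7×3 = 84
Proposal B: 9×3 + 9×1 + 9×0 + 10×3 + 9×0 + 7×2 = 80
Proposal C: 9×2 + 9×2 + 9×1 + 10×1 + 9×3 + 7×1 = 89
Proposal D: 9×1 + 9×0 + 9×3 + 10×2 + 9×1 + 7×0 = 65

Proposal C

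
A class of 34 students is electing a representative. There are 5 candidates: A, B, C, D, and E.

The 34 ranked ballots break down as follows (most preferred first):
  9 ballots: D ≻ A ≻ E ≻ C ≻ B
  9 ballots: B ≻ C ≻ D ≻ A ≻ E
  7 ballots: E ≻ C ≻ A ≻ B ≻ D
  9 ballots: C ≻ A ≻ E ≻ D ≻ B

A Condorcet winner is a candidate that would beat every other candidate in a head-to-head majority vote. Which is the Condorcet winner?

C vs A: 25–9
C vs B: 25–9
C vs D: 25–9
C vs E: 18–16
C beats every other candidate.

C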